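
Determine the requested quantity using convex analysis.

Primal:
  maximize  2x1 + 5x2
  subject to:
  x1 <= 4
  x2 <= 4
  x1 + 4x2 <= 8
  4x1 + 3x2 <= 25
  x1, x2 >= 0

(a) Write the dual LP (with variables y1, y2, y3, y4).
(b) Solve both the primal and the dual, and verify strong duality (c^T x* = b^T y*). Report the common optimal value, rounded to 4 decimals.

The standard primal-dual pair for 'max c^T x s.t. A x <= b, x >= 0' is:
  Dual:  min b^T y  s.t.  A^T y >= c,  y >= 0.

So the dual LP is:
  minimize  4y1 + 4y2 + 8y3 + 25y4
  subject to:
    y1 + y3 + 4y4 >= 2
    y2 + 4y3 + 3y4 >= 5
    y1, y2, y3, y4 >= 0

Solving the primal: x* = (4, 1).
  primal value c^T x* = 13.
Solving the dual: y* = (0.75, 0, 1.25, 0).
  dual value b^T y* = 13.
Strong duality: c^T x* = b^T y*. Confirmed.

13


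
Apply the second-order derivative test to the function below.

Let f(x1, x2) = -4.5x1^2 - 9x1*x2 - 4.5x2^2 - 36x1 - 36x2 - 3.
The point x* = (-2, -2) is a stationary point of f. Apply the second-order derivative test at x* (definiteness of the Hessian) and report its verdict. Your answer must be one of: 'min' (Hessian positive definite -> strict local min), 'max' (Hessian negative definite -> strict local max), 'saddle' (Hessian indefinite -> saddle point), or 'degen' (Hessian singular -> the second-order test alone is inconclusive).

Compute the Hessian H = grad^2 f:
  H = [[-9, -9], [-9, -9]]
Verify stationarity: grad f(x*) = H x* + g = (0, 0).
Eigenvalues of H: -18, 0.
H has a zero eigenvalue (singular; negative semidefinite but not definite), so H is neither positive definite, negative definite, nor indefinite. The second-order test alone is inconclusive -> degen.
(Indeed, f is constant along the null direction of H through x*, so x* is not a strict local extremum.)

degen


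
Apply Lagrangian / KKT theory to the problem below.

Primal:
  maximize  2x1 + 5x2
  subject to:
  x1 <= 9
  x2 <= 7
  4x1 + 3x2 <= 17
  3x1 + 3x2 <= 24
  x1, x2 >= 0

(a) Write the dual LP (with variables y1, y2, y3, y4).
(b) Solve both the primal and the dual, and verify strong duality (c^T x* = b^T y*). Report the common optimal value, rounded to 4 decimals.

The standard primal-dual pair for 'max c^T x s.t. A x <= b, x >= 0' is:
  Dual:  min b^T y  s.t.  A^T y >= c,  y >= 0.

So the dual LP is:
  minimize  9y1 + 7y2 + 17y3 + 24y4
  subject to:
    y1 + 4y3 + 3y4 >= 2
    y2 + 3y3 + 3y4 >= 5
    y1, y2, y3, y4 >= 0

Solving the primal: x* = (0, 5.6667).
  primal value c^T x* = 28.3333.
Solving the dual: y* = (0, 0, 1.6667, 0).
  dual value b^T y* = 28.3333.
Strong duality: c^T x* = b^T y*. Confirmed.

28.3333


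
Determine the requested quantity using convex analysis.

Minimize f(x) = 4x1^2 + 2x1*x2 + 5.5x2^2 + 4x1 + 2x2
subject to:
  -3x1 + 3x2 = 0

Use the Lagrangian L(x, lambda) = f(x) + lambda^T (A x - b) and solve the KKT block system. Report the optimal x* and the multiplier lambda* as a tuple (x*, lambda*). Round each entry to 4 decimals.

Form the Lagrangian:
  L(x, lambda) = (1/2) x^T Q x + c^T x + lambda^T (A x - b)
Stationarity (grad_x L = 0): Q x + c + A^T lambda = 0.
Primal feasibility: A x = b.

This gives the KKT block system:
  [ Q   A^T ] [ x     ]   [-c ]
  [ A    0  ] [ lambda ] = [ b ]

Solving the linear system:
  x*      = (-0.2609, -0.2609)
  lambda* = (0.4638)
  f(x*)   = -0.7826

x* = (-0.2609, -0.2609), lambda* = (0.4638)


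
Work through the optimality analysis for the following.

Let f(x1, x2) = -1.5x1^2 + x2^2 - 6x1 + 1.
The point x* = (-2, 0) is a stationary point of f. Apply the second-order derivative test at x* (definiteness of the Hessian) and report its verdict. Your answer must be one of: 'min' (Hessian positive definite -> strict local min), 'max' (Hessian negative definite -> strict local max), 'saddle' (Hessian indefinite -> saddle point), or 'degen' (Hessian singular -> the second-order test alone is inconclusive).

Compute the Hessian H = grad^2 f:
  H = [[-3, 0], [0, 2]]
Verify stationarity: grad f(x*) = H x* + g = (0, 0).
Eigenvalues of H: -3, 2.
Eigenvalues have mixed signs, so H is indefinite -> x* is a saddle point.

saddle


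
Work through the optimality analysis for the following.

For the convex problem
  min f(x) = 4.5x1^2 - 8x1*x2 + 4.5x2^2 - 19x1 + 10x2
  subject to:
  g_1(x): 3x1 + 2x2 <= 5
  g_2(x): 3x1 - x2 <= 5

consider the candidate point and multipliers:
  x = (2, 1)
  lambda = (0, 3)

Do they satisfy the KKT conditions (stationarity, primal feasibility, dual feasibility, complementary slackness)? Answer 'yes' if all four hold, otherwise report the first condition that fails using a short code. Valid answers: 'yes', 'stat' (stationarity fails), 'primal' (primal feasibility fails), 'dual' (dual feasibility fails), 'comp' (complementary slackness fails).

Gradient of f: grad f(x) = Q x + c = (-9, 3)
Constraint values g_i(x) = a_i^T x - b_i:
  g_1((2, 1)) = 3
  g_2((2, 1)) = 0
Stationarity residual: grad f(x) + sum_i lambda_i a_i = (0, 0)
  -> stationarity OK
Primal feasibility (all g_i <= 0): FAILS
Dual feasibility (all lambda_i >= 0): OK
Complementary slackness (lambda_i * g_i(x) = 0 for all i): OK

Verdict: the first failing condition is primal_feasibility -> primal.

primal


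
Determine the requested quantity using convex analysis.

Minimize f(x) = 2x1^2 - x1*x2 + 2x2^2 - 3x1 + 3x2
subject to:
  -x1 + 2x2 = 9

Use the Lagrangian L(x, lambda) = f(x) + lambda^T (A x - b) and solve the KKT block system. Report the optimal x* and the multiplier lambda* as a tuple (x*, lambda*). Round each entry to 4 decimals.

Form the Lagrangian:
  L(x, lambda) = (1/2) x^T Q x + c^T x + lambda^T (A x - b)
Stationarity (grad_x L = 0): Q x + c + A^T lambda = 0.
Primal feasibility: A x = b.

This gives the KKT block system:
  [ Q   A^T ] [ x     ]   [-c ]
  [ A    0  ] [ lambda ] = [ b ]

Solving the linear system:
  x*      = (-0.75, 4.125)
  lambda* = (-10.125)
  f(x*)   = 52.875

x* = (-0.75, 4.125), lambda* = (-10.125)


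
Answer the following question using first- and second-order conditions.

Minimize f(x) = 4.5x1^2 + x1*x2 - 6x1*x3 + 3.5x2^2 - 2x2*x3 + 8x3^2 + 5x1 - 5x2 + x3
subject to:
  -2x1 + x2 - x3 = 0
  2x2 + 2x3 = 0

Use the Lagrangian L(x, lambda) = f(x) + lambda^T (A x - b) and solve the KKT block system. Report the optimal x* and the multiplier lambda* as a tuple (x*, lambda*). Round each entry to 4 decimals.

Form the Lagrangian:
  L(x, lambda) = (1/2) x^T Q x + c^T x + lambda^T (A x - b)
Stationarity (grad_x L = 0): Q x + c + A^T lambda = 0.
Primal feasibility: A x = b.

This gives the KKT block system:
  [ Q   A^T ] [ x     ]   [-c ]
  [ A    0  ] [ lambda ] = [ b ]

Solving the linear system:
  x*      = (0.02, 0.02, -0.02)
  lambda* = (2.66, 1.07)
  f(x*)   = -0.01

x* = (0.02, 0.02, -0.02), lambda* = (2.66, 1.07)


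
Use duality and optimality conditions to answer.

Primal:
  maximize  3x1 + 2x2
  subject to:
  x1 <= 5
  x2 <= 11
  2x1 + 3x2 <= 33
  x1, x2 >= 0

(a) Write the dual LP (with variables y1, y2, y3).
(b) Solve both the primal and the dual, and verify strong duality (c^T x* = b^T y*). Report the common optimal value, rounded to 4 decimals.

The standard primal-dual pair for 'max c^T x s.t. A x <= b, x >= 0' is:
  Dual:  min b^T y  s.t.  A^T y >= c,  y >= 0.

So the dual LP is:
  minimize  5y1 + 11y2 + 33y3
  subject to:
    y1 + 2y3 >= 3
    y2 + 3y3 >= 2
    y1, y2, y3 >= 0

Solving the primal: x* = (5, 7.6667).
  primal value c^T x* = 30.3333.
Solving the dual: y* = (1.6667, 0, 0.6667).
  dual value b^T y* = 30.3333.
Strong duality: c^T x* = b^T y*. Confirmed.

30.3333


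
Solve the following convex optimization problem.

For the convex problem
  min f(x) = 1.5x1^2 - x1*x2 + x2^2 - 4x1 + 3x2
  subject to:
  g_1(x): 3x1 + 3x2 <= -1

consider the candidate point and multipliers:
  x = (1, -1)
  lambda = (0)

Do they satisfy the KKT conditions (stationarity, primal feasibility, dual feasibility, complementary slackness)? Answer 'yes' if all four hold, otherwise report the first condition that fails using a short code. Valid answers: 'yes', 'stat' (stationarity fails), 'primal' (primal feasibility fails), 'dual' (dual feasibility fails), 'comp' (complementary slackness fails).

Gradient of f: grad f(x) = Q x + c = (0, 0)
Constraint values g_i(x) = a_i^T x - b_i:
  g_1((1, -1)) = 1
Stationarity residual: grad f(x) + sum_i lambda_i a_i = (0, 0)
  -> stationarity OK
Primal feasibility (all g_i <= 0): FAILS
Dual feasibility (all lambda_i >= 0): OK
Complementary slackness (lambda_i * g_i(x) = 0 for all i): OK

Verdict: the first failing condition is primal_feasibility -> primal.

primal


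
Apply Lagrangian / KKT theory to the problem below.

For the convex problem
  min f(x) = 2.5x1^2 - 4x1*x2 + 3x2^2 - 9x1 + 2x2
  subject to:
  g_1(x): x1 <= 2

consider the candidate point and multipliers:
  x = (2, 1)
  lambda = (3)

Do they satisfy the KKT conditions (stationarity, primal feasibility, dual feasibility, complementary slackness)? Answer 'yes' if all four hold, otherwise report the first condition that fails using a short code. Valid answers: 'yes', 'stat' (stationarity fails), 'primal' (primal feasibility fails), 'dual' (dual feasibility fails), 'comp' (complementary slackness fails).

Gradient of f: grad f(x) = Q x + c = (-3, 0)
Constraint values g_i(x) = a_i^T x - b_i:
  g_1((2, 1)) = 0
Stationarity residual: grad f(x) + sum_i lambda_i a_i = (0, 0)
  -> stationarity OK
Primal feasibility (all g_i <= 0): OK
Dual feasibility (all lambda_i >= 0): OK
Complementary slackness (lambda_i * g_i(x) = 0 for all i): OK

Verdict: yes, KKT holds.

yes


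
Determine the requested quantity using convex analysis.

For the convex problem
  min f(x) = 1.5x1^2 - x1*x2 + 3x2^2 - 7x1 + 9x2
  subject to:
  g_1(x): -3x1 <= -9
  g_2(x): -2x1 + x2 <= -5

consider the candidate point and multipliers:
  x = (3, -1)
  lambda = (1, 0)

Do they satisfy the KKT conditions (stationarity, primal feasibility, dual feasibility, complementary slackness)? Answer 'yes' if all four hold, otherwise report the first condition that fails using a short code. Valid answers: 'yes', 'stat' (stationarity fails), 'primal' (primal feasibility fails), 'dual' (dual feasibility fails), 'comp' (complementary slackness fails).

Gradient of f: grad f(x) = Q x + c = (3, 0)
Constraint values g_i(x) = a_i^T x - b_i:
  g_1((3, -1)) = 0
  g_2((3, -1)) = -2
Stationarity residual: grad f(x) + sum_i lambda_i a_i = (0, 0)
  -> stationarity OK
Primal feasibility (all g_i <= 0): OK
Dual feasibility (all lambda_i >= 0): OK
Complementary slackness (lambda_i * g_i(x) = 0 for all i): OK

Verdict: yes, KKT holds.

yes


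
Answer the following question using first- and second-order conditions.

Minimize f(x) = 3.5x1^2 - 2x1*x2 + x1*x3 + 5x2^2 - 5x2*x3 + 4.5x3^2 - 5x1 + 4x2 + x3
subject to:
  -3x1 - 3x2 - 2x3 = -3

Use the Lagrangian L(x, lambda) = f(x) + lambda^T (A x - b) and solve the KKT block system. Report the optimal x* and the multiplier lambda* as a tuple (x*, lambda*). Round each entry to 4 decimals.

Form the Lagrangian:
  L(x, lambda) = (1/2) x^T Q x + c^T x + lambda^T (A x - b)
Stationarity (grad_x L = 0): Q x + c + A^T lambda = 0.
Primal feasibility: A x = b.

This gives the KKT block system:
  [ Q   A^T ] [ x     ]   [-c ]
  [ A    0  ] [ lambda ] = [ b ]

Solving the linear system:
  x*      = (1.0412, 0, -0.0619)
  lambda* = (0.7423)
  f(x*)   = -1.5206

x* = (1.0412, 0, -0.0619), lambda* = (0.7423)


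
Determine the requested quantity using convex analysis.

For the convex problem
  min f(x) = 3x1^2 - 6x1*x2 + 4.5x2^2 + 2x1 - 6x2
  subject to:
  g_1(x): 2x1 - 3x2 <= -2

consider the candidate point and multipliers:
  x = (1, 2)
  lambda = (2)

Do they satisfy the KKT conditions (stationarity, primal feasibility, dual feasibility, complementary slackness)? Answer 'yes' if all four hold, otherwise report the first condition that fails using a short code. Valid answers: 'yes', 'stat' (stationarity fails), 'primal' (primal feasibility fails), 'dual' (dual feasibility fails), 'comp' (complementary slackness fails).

Gradient of f: grad f(x) = Q x + c = (-4, 6)
Constraint values g_i(x) = a_i^T x - b_i:
  g_1((1, 2)) = -2
Stationarity residual: grad f(x) + sum_i lambda_i a_i = (0, 0)
  -> stationarity OK
Primal feasibility (all g_i <= 0): OK
Dual feasibility (all lambda_i >= 0): OK
Complementary slackness (lambda_i * g_i(x) = 0 for all i): FAILS

Verdict: the first failing condition is complementary_slackness -> comp.

comp


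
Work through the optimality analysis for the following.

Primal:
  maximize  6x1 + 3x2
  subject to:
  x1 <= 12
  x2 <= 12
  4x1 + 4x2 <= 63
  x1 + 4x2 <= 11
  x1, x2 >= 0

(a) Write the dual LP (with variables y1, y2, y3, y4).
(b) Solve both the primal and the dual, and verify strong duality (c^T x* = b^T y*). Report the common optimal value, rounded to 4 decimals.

The standard primal-dual pair for 'max c^T x s.t. A x <= b, x >= 0' is:
  Dual:  min b^T y  s.t.  A^T y >= c,  y >= 0.

So the dual LP is:
  minimize  12y1 + 12y2 + 63y3 + 11y4
  subject to:
    y1 + 4y3 + y4 >= 6
    y2 + 4y3 + 4y4 >= 3
    y1, y2, y3, y4 >= 0

Solving the primal: x* = (11, 0).
  primal value c^T x* = 66.
Solving the dual: y* = (0, 0, 0, 6).
  dual value b^T y* = 66.
Strong duality: c^T x* = b^T y*. Confirmed.

66


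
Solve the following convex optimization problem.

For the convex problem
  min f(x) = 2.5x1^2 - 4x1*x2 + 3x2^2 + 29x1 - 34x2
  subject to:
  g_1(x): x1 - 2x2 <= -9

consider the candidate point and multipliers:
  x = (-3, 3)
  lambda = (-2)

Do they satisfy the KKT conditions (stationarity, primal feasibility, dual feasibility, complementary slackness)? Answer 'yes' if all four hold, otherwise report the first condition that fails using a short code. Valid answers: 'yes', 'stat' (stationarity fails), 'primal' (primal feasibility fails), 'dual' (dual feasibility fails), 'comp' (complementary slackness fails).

Gradient of f: grad f(x) = Q x + c = (2, -4)
Constraint values g_i(x) = a_i^T x - b_i:
  g_1((-3, 3)) = 0
Stationarity residual: grad f(x) + sum_i lambda_i a_i = (0, 0)
  -> stationarity OK
Primal feasibility (all g_i <= 0): OK
Dual feasibility (all lambda_i >= 0): FAILS
Complementary slackness (lambda_i * g_i(x) = 0 for all i): OK

Verdict: the first failing condition is dual_feasibility -> dual.

dual


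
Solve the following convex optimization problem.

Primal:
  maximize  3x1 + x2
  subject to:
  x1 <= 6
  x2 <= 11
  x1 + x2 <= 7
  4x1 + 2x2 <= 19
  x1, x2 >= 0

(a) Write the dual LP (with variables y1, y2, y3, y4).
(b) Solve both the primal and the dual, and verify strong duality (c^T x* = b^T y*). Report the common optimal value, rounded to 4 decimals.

The standard primal-dual pair for 'max c^T x s.t. A x <= b, x >= 0' is:
  Dual:  min b^T y  s.t.  A^T y >= c,  y >= 0.

So the dual LP is:
  minimize  6y1 + 11y2 + 7y3 + 19y4
  subject to:
    y1 + y3 + 4y4 >= 3
    y2 + y3 + 2y4 >= 1
    y1, y2, y3, y4 >= 0

Solving the primal: x* = (4.75, 0).
  primal value c^T x* = 14.25.
Solving the dual: y* = (0, 0, 0, 0.75).
  dual value b^T y* = 14.25.
Strong duality: c^T x* = b^T y*. Confirmed.

14.25


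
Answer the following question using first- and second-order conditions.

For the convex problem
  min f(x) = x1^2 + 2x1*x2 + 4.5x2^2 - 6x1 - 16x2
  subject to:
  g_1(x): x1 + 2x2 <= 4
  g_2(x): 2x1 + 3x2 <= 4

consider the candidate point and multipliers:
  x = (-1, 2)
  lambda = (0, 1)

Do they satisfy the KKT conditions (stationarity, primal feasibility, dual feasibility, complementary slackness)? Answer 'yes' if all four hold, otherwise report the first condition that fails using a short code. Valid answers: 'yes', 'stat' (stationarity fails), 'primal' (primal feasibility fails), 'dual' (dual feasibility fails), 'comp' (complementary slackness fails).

Gradient of f: grad f(x) = Q x + c = (-4, 0)
Constraint values g_i(x) = a_i^T x - b_i:
  g_1((-1, 2)) = -1
  g_2((-1, 2)) = 0
Stationarity residual: grad f(x) + sum_i lambda_i a_i = (-2, 3)
  -> stationarity FAILS
Primal feasibility (all g_i <= 0): OK
Dual feasibility (all lambda_i >= 0): OK
Complementary slackness (lambda_i * g_i(x) = 0 for all i): OK

Verdict: the first failing condition is stationarity -> stat.

stat


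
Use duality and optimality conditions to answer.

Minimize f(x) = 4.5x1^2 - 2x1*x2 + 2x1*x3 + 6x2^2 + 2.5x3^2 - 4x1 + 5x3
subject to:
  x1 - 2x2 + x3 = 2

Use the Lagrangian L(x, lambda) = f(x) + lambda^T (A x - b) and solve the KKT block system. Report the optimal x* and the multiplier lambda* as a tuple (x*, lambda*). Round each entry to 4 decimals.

Form the Lagrangian:
  L(x, lambda) = (1/2) x^T Q x + c^T x + lambda^T (A x - b)
Stationarity (grad_x L = 0): Q x + c + A^T lambda = 0.
Primal feasibility: A x = b.

This gives the KKT block system:
  [ Q   A^T ] [ x     ]   [-c ]
  [ A    0  ] [ lambda ] = [ b ]

Solving the linear system:
  x*      = (0.9375, -0.7031, -0.3438)
  lambda* = (-5.1562)
  f(x*)   = 2.4219

x* = (0.9375, -0.7031, -0.3438), lambda* = (-5.1562)


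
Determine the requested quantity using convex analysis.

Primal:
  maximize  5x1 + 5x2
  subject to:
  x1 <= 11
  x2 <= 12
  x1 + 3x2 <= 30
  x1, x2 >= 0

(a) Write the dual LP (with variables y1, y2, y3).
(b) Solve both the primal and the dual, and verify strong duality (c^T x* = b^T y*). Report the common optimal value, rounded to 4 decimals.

The standard primal-dual pair for 'max c^T x s.t. A x <= b, x >= 0' is:
  Dual:  min b^T y  s.t.  A^T y >= c,  y >= 0.

So the dual LP is:
  minimize  11y1 + 12y2 + 30y3
  subject to:
    y1 + y3 >= 5
    y2 + 3y3 >= 5
    y1, y2, y3 >= 0

Solving the primal: x* = (11, 6.3333).
  primal value c^T x* = 86.6667.
Solving the dual: y* = (3.3333, 0, 1.6667).
  dual value b^T y* = 86.6667.
Strong duality: c^T x* = b^T y*. Confirmed.

86.6667


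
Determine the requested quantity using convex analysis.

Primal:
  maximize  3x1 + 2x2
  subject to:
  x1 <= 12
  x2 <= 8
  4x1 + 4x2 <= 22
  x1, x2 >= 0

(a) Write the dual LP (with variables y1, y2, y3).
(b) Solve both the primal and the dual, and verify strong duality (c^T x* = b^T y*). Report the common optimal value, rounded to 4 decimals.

The standard primal-dual pair for 'max c^T x s.t. A x <= b, x >= 0' is:
  Dual:  min b^T y  s.t.  A^T y >= c,  y >= 0.

So the dual LP is:
  minimize  12y1 + 8y2 + 22y3
  subject to:
    y1 + 4y3 >= 3
    y2 + 4y3 >= 2
    y1, y2, y3 >= 0

Solving the primal: x* = (5.5, 0).
  primal value c^T x* = 16.5.
Solving the dual: y* = (0, 0, 0.75).
  dual value b^T y* = 16.5.
Strong duality: c^T x* = b^T y*. Confirmed.

16.5


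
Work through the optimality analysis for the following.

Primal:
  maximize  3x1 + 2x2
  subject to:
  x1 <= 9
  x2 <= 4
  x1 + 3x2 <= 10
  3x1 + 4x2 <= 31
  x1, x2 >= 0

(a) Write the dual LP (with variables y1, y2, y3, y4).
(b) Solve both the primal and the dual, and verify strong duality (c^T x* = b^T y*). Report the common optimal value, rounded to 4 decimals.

The standard primal-dual pair for 'max c^T x s.t. A x <= b, x >= 0' is:
  Dual:  min b^T y  s.t.  A^T y >= c,  y >= 0.

So the dual LP is:
  minimize  9y1 + 4y2 + 10y3 + 31y4
  subject to:
    y1 + y3 + 3y4 >= 3
    y2 + 3y3 + 4y4 >= 2
    y1, y2, y3, y4 >= 0

Solving the primal: x* = (9, 0.3333).
  primal value c^T x* = 27.6667.
Solving the dual: y* = (2.3333, 0, 0.6667, 0).
  dual value b^T y* = 27.6667.
Strong duality: c^T x* = b^T y*. Confirmed.

27.6667


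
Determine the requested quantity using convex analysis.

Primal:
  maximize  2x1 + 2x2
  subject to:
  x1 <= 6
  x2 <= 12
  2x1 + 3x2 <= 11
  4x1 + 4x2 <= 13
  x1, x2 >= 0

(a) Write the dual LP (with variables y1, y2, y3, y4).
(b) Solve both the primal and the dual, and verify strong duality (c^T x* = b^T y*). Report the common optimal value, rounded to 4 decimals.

The standard primal-dual pair for 'max c^T x s.t. A x <= b, x >= 0' is:
  Dual:  min b^T y  s.t.  A^T y >= c,  y >= 0.

So the dual LP is:
  minimize  6y1 + 12y2 + 11y3 + 13y4
  subject to:
    y1 + 2y3 + 4y4 >= 2
    y2 + 3y3 + 4y4 >= 2
    y1, y2, y3, y4 >= 0

Solving the primal: x* = (3.25, 0).
  primal value c^T x* = 6.5.
Solving the dual: y* = (0, 0, 0, 0.5).
  dual value b^T y* = 6.5.
Strong duality: c^T x* = b^T y*. Confirmed.

6.5


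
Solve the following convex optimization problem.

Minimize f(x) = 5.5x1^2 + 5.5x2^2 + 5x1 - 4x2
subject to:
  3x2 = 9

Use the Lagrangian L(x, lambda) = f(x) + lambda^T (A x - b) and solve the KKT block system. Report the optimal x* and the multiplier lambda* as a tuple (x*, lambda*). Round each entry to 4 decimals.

Form the Lagrangian:
  L(x, lambda) = (1/2) x^T Q x + c^T x + lambda^T (A x - b)
Stationarity (grad_x L = 0): Q x + c + A^T lambda = 0.
Primal feasibility: A x = b.

This gives the KKT block system:
  [ Q   A^T ] [ x     ]   [-c ]
  [ A    0  ] [ lambda ] = [ b ]

Solving the linear system:
  x*      = (-0.4545, 3)
  lambda* = (-9.6667)
  f(x*)   = 36.3636

x* = (-0.4545, 3), lambda* = (-9.6667)


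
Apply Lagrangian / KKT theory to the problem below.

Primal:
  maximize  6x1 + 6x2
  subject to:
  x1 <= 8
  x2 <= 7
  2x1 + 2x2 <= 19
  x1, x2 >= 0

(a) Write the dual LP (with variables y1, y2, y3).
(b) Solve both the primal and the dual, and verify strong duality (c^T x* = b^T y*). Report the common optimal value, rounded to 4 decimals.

The standard primal-dual pair for 'max c^T x s.t. A x <= b, x >= 0' is:
  Dual:  min b^T y  s.t.  A^T y >= c,  y >= 0.

So the dual LP is:
  minimize  8y1 + 7y2 + 19y3
  subject to:
    y1 + 2y3 >= 6
    y2 + 2y3 >= 6
    y1, y2, y3 >= 0

Solving the primal: x* = (2.5, 7).
  primal value c^T x* = 57.
Solving the dual: y* = (0, 0, 3).
  dual value b^T y* = 57.
Strong duality: c^T x* = b^T y*. Confirmed.

57


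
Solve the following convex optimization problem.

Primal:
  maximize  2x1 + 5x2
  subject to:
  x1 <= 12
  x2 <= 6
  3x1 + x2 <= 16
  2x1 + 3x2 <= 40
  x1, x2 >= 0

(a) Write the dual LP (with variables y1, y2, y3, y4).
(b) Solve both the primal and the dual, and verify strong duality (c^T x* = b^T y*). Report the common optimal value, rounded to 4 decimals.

The standard primal-dual pair for 'max c^T x s.t. A x <= b, x >= 0' is:
  Dual:  min b^T y  s.t.  A^T y >= c,  y >= 0.

So the dual LP is:
  minimize  12y1 + 6y2 + 16y3 + 40y4
  subject to:
    y1 + 3y3 + 2y4 >= 2
    y2 + y3 + 3y4 >= 5
    y1, y2, y3, y4 >= 0

Solving the primal: x* = (3.3333, 6).
  primal value c^T x* = 36.6667.
Solving the dual: y* = (0, 4.3333, 0.6667, 0).
  dual value b^T y* = 36.6667.
Strong duality: c^T x* = b^T y*. Confirmed.

36.6667


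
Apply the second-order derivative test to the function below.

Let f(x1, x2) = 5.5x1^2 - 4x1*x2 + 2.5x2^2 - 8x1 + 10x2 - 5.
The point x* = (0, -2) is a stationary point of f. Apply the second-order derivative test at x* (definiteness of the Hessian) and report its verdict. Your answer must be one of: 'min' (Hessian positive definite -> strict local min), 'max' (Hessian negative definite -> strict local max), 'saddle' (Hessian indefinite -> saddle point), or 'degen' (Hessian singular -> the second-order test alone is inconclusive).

Compute the Hessian H = grad^2 f:
  H = [[11, -4], [-4, 5]]
Verify stationarity: grad f(x*) = H x* + g = (0, 0).
Eigenvalues of H: 3, 13.
Both eigenvalues > 0, so H is positive definite -> x* is a strict local min.

min


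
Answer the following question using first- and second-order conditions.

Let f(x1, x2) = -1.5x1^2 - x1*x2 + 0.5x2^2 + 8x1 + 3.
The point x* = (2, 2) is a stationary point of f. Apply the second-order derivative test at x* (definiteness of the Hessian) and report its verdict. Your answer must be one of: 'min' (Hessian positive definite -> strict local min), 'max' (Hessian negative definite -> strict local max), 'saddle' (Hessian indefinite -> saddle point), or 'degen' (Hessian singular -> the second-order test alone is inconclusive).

Compute the Hessian H = grad^2 f:
  H = [[-3, -1], [-1, 1]]
Verify stationarity: grad f(x*) = H x* + g = (0, 0).
Eigenvalues of H: -3.2361, 1.2361.
Eigenvalues have mixed signs, so H is indefinite -> x* is a saddle point.

saddle


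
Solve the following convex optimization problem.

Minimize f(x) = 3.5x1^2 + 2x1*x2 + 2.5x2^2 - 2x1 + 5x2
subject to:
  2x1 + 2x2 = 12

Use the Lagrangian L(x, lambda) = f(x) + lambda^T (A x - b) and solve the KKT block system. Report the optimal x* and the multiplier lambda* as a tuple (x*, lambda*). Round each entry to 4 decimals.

Form the Lagrangian:
  L(x, lambda) = (1/2) x^T Q x + c^T x + lambda^T (A x - b)
Stationarity (grad_x L = 0): Q x + c + A^T lambda = 0.
Primal feasibility: A x = b.

This gives the KKT block system:
  [ Q   A^T ] [ x     ]   [-c ]
  [ A    0  ] [ lambda ] = [ b ]

Solving the linear system:
  x*      = (3.125, 2.875)
  lambda* = (-12.8125)
  f(x*)   = 80.9375

x* = (3.125, 2.875), lambda* = (-12.8125)


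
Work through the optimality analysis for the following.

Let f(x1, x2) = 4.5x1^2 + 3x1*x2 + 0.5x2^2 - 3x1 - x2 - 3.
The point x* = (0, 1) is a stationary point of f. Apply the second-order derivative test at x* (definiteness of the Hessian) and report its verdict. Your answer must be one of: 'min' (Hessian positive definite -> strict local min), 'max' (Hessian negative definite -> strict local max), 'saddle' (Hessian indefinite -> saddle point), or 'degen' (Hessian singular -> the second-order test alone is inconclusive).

Compute the Hessian H = grad^2 f:
  H = [[9, 3], [3, 1]]
Verify stationarity: grad f(x*) = H x* + g = (0, 0).
Eigenvalues of H: 0, 10.
H has a zero eigenvalue (singular; positive semidefinite but not definite), so H is neither positive definite, negative definite, nor indefinite. The second-order test alone is inconclusive -> degen.
(Indeed, f is constant along the null direction of H through x*, so x* is not a strict local extremum.)

degen


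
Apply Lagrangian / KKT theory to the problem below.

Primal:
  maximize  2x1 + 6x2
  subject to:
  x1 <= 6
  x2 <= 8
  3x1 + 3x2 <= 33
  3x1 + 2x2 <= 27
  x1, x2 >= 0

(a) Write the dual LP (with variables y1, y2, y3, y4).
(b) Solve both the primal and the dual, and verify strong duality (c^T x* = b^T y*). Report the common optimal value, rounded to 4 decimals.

The standard primal-dual pair for 'max c^T x s.t. A x <= b, x >= 0' is:
  Dual:  min b^T y  s.t.  A^T y >= c,  y >= 0.

So the dual LP is:
  minimize  6y1 + 8y2 + 33y3 + 27y4
  subject to:
    y1 + 3y3 + 3y4 >= 2
    y2 + 3y3 + 2y4 >= 6
    y1, y2, y3, y4 >= 0

Solving the primal: x* = (3, 8).
  primal value c^T x* = 54.
Solving the dual: y* = (0, 4, 0.6667, 0).
  dual value b^T y* = 54.
Strong duality: c^T x* = b^T y*. Confirmed.

54


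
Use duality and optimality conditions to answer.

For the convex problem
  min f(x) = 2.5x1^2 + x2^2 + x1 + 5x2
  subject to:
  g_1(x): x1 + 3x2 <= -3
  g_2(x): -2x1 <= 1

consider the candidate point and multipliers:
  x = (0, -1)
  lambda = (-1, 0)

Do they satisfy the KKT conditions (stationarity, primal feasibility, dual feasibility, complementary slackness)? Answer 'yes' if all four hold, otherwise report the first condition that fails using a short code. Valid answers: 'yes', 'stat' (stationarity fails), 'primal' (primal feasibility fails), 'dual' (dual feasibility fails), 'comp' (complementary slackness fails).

Gradient of f: grad f(x) = Q x + c = (1, 3)
Constraint values g_i(x) = a_i^T x - b_i:
  g_1((0, -1)) = 0
  g_2((0, -1)) = -1
Stationarity residual: grad f(x) + sum_i lambda_i a_i = (0, 0)
  -> stationarity OK
Primal feasibility (all g_i <= 0): OK
Dual feasibility (all lambda_i >= 0): FAILS
Complementary slackness (lambda_i * g_i(x) = 0 for all i): OK

Verdict: the first failing condition is dual_feasibility -> dual.

dual


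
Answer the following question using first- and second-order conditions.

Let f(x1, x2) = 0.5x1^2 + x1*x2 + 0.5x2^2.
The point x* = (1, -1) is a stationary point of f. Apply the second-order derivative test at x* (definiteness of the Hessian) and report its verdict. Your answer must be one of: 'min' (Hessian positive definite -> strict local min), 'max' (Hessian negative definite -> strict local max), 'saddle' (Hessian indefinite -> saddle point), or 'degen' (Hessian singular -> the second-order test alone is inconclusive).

Compute the Hessian H = grad^2 f:
  H = [[1, 1], [1, 1]]
Verify stationarity: grad f(x*) = H x* + g = (0, 0).
Eigenvalues of H: 0, 2.
H has a zero eigenvalue (singular; positive semidefinite but not definite), so H is neither positive definite, negative definite, nor indefinite. The second-order test alone is inconclusive -> degen.
(Indeed, f is constant along the null direction of H through x*, so x* is not a strict local extremum.)

degen


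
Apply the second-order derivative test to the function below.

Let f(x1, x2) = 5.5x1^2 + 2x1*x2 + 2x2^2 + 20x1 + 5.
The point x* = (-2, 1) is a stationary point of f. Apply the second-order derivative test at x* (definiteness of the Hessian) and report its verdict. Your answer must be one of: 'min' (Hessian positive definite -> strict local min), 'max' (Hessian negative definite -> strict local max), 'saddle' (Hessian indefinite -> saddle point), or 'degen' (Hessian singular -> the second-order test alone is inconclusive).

Compute the Hessian H = grad^2 f:
  H = [[11, 2], [2, 4]]
Verify stationarity: grad f(x*) = H x* + g = (0, 0).
Eigenvalues of H: 3.4689, 11.5311.
Both eigenvalues > 0, so H is positive definite -> x* is a strict local min.

min


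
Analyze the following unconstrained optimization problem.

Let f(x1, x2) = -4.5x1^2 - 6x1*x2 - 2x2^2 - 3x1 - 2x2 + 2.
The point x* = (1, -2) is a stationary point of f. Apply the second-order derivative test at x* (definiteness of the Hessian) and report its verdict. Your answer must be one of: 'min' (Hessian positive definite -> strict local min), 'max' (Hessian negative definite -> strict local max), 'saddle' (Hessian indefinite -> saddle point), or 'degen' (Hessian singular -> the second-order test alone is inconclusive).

Compute the Hessian H = grad^2 f:
  H = [[-9, -6], [-6, -4]]
Verify stationarity: grad f(x*) = H x* + g = (0, 0).
Eigenvalues of H: -13, 0.
H has a zero eigenvalue (singular; negative semidefinite but not definite), so H is neither positive definite, negative definite, nor indefinite. The second-order test alone is inconclusive -> degen.
(Indeed, f is constant along the null direction of H through x*, so x* is not a strict local extremum.)

degen


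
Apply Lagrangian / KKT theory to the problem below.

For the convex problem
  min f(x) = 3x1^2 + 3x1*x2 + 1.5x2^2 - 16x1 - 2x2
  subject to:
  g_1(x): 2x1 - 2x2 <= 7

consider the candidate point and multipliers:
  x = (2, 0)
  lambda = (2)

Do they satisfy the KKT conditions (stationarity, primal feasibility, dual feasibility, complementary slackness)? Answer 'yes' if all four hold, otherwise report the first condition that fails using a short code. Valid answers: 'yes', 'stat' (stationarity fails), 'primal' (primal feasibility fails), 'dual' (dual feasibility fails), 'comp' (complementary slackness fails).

Gradient of f: grad f(x) = Q x + c = (-4, 4)
Constraint values g_i(x) = a_i^T x - b_i:
  g_1((2, 0)) = -3
Stationarity residual: grad f(x) + sum_i lambda_i a_i = (0, 0)
  -> stationarity OK
Primal feasibility (all g_i <= 0): OK
Dual feasibility (all lambda_i >= 0): OK
Complementary slackness (lambda_i * g_i(x) = 0 for all i): FAILS

Verdict: the first failing condition is complementary_slackness -> comp.

comp


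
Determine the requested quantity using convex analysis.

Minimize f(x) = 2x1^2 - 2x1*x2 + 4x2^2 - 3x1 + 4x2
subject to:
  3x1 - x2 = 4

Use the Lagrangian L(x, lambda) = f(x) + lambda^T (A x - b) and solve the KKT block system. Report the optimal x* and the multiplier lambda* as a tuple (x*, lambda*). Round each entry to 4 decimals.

Form the Lagrangian:
  L(x, lambda) = (1/2) x^T Q x + c^T x + lambda^T (A x - b)
Stationarity (grad_x L = 0): Q x + c + A^T lambda = 0.
Primal feasibility: A x = b.

This gives the KKT block system:
  [ Q   A^T ] [ x     ]   [-c ]
  [ A    0  ] [ lambda ] = [ b ]

Solving the linear system:
  x*      = (1.2344, -0.2969)
  lambda* = (-0.8438)
  f(x*)   = -0.7578

x* = (1.2344, -0.2969), lambda* = (-0.8438)


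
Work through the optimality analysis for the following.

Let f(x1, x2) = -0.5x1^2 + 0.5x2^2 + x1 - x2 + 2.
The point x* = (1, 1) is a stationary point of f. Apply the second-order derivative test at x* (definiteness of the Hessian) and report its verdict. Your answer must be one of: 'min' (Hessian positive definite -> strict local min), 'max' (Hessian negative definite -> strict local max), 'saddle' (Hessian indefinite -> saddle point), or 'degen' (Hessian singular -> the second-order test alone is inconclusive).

Compute the Hessian H = grad^2 f:
  H = [[-1, 0], [0, 1]]
Verify stationarity: grad f(x*) = H x* + g = (0, 0).
Eigenvalues of H: -1, 1.
Eigenvalues have mixed signs, so H is indefinite -> x* is a saddle point.

saddle


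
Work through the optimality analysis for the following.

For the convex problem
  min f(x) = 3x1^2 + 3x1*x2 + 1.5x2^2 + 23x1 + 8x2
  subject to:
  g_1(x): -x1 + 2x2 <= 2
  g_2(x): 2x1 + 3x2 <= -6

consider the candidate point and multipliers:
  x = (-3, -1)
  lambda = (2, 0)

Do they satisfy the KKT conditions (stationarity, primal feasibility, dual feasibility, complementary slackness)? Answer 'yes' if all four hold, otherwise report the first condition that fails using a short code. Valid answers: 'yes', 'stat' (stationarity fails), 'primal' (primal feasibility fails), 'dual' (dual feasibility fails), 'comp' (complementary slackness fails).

Gradient of f: grad f(x) = Q x + c = (2, -4)
Constraint values g_i(x) = a_i^T x - b_i:
  g_1((-3, -1)) = -1
  g_2((-3, -1)) = -3
Stationarity residual: grad f(x) + sum_i lambda_i a_i = (0, 0)
  -> stationarity OK
Primal feasibility (all g_i <= 0): OK
Dual feasibility (all lambda_i >= 0): OK
Complementary slackness (lambda_i * g_i(x) = 0 for all i): FAILS

Verdict: the first failing condition is complementary_slackness -> comp.

comp


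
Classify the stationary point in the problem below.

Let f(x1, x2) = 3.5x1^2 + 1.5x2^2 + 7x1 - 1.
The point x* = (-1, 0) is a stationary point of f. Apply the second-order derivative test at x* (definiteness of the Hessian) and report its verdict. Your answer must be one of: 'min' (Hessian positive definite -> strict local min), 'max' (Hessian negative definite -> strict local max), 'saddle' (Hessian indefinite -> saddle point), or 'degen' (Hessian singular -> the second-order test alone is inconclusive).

Compute the Hessian H = grad^2 f:
  H = [[7, 0], [0, 3]]
Verify stationarity: grad f(x*) = H x* + g = (0, 0).
Eigenvalues of H: 3, 7.
Both eigenvalues > 0, so H is positive definite -> x* is a strict local min.

min


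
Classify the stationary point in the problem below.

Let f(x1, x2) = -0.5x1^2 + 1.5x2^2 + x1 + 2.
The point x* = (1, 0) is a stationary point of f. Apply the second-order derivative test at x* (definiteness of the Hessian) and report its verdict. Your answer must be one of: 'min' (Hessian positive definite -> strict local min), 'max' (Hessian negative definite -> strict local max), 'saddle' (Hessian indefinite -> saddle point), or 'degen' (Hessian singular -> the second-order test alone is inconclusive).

Compute the Hessian H = grad^2 f:
  H = [[-1, 0], [0, 3]]
Verify stationarity: grad f(x*) = H x* + g = (0, 0).
Eigenvalues of H: -1, 3.
Eigenvalues have mixed signs, so H is indefinite -> x* is a saddle point.

saddle


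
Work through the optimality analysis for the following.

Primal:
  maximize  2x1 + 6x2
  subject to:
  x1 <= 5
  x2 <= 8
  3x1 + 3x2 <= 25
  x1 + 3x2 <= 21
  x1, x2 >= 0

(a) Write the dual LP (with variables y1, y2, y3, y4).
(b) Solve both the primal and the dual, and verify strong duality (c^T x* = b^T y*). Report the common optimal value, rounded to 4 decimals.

The standard primal-dual pair for 'max c^T x s.t. A x <= b, x >= 0' is:
  Dual:  min b^T y  s.t.  A^T y >= c,  y >= 0.

So the dual LP is:
  minimize  5y1 + 8y2 + 25y3 + 21y4
  subject to:
    y1 + 3y3 + y4 >= 2
    y2 + 3y3 + 3y4 >= 6
    y1, y2, y3, y4 >= 0

Solving the primal: x* = (2, 6.3333).
  primal value c^T x* = 42.
Solving the dual: y* = (0, 0, 0, 2).
  dual value b^T y* = 42.
Strong duality: c^T x* = b^T y*. Confirmed.

42


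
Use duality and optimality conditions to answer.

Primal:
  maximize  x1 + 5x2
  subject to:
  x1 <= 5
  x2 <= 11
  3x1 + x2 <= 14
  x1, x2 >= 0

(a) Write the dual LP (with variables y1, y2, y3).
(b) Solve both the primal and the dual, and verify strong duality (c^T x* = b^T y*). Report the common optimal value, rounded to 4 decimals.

The standard primal-dual pair for 'max c^T x s.t. A x <= b, x >= 0' is:
  Dual:  min b^T y  s.t.  A^T y >= c,  y >= 0.

So the dual LP is:
  minimize  5y1 + 11y2 + 14y3
  subject to:
    y1 + 3y3 >= 1
    y2 + y3 >= 5
    y1, y2, y3 >= 0

Solving the primal: x* = (1, 11).
  primal value c^T x* = 56.
Solving the dual: y* = (0, 4.6667, 0.3333).
  dual value b^T y* = 56.
Strong duality: c^T x* = b^T y*. Confirmed.

56


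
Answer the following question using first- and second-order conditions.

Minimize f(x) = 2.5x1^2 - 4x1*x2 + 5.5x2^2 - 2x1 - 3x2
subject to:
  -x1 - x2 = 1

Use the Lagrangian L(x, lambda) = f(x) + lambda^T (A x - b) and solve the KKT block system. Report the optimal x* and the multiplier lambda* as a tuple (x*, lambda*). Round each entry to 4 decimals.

Form the Lagrangian:
  L(x, lambda) = (1/2) x^T Q x + c^T x + lambda^T (A x - b)
Stationarity (grad_x L = 0): Q x + c + A^T lambda = 0.
Primal feasibility: A x = b.

This gives the KKT block system:
  [ Q   A^T ] [ x     ]   [-c ]
  [ A    0  ] [ lambda ] = [ b ]

Solving the linear system:
  x*      = (-0.6667, -0.3333)
  lambda* = (-4)
  f(x*)   = 3.1667

x* = (-0.6667, -0.3333), lambda* = (-4)


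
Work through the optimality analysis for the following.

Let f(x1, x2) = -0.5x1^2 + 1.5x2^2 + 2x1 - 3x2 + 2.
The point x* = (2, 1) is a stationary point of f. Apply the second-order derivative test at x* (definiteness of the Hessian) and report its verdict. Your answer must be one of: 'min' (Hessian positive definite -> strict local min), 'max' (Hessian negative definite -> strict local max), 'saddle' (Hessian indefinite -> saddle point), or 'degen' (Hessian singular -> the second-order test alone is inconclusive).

Compute the Hessian H = grad^2 f:
  H = [[-1, 0], [0, 3]]
Verify stationarity: grad f(x*) = H x* + g = (0, 0).
Eigenvalues of H: -1, 3.
Eigenvalues have mixed signs, so H is indefinite -> x* is a saddle point.

saddle


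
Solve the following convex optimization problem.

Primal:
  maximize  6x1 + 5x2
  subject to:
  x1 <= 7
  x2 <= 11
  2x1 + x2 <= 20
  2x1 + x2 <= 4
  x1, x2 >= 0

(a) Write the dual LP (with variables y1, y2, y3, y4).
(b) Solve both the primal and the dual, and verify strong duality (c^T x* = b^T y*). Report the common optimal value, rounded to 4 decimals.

The standard primal-dual pair for 'max c^T x s.t. A x <= b, x >= 0' is:
  Dual:  min b^T y  s.t.  A^T y >= c,  y >= 0.

So the dual LP is:
  minimize  7y1 + 11y2 + 20y3 + 4y4
  subject to:
    y1 + 2y3 + 2y4 >= 6
    y2 + y3 + y4 >= 5
    y1, y2, y3, y4 >= 0

Solving the primal: x* = (0, 4).
  primal value c^T x* = 20.
Solving the dual: y* = (0, 0, 0, 5).
  dual value b^T y* = 20.
Strong duality: c^T x* = b^T y*. Confirmed.

20


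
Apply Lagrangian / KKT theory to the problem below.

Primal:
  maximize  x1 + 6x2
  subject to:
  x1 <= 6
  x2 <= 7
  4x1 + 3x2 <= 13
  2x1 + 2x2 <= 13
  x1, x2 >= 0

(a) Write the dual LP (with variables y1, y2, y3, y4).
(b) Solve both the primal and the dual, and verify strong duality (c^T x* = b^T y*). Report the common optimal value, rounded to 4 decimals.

The standard primal-dual pair for 'max c^T x s.t. A x <= b, x >= 0' is:
  Dual:  min b^T y  s.t.  A^T y >= c,  y >= 0.

So the dual LP is:
  minimize  6y1 + 7y2 + 13y3 + 13y4
  subject to:
    y1 + 4y3 + 2y4 >= 1
    y2 + 3y3 + 2y4 >= 6
    y1, y2, y3, y4 >= 0

Solving the primal: x* = (0, 4.3333).
  primal value c^T x* = 26.
Solving the dual: y* = (0, 0, 2, 0).
  dual value b^T y* = 26.
Strong duality: c^T x* = b^T y*. Confirmed.

26


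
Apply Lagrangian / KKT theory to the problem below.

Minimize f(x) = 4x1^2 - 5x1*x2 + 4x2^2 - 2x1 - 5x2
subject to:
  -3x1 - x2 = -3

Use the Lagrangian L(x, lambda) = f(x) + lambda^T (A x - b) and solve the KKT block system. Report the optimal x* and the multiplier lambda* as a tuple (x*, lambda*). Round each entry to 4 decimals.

Form the Lagrangian:
  L(x, lambda) = (1/2) x^T Q x + c^T x + lambda^T (A x - b)
Stationarity (grad_x L = 0): Q x + c + A^T lambda = 0.
Primal feasibility: A x = b.

This gives the KKT block system:
  [ Q   A^T ] [ x     ]   [-c ]
  [ A    0  ] [ lambda ] = [ b ]

Solving the linear system:
  x*      = (0.6727, 0.9818)
  lambda* = (-0.5091)
  f(x*)   = -3.8909

x* = (0.6727, 0.9818), lambda* = (-0.5091)
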